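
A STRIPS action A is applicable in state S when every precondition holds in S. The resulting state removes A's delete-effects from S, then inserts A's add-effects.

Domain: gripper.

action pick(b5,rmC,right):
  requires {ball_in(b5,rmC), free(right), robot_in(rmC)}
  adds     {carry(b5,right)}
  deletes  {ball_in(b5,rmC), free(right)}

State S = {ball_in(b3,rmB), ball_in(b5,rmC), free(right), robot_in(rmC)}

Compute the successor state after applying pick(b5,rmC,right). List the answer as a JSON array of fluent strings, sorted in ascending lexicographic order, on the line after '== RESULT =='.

Progress:
  pre ⊆ S: {ball_in(b5,rmC), free(right), robot_in(rmC)} ⊆ S  — applicable
  S \ del = {ball_in(b3,rmB), robot_in(rmC)}
  ∪ add   = {ball_in(b3,rmB), carry(b5,right), robot_in(rmC)}

== RESULT ==
["ball_in(b3,rmB)", "carry(b5,right)", "robot_in(rmC)"]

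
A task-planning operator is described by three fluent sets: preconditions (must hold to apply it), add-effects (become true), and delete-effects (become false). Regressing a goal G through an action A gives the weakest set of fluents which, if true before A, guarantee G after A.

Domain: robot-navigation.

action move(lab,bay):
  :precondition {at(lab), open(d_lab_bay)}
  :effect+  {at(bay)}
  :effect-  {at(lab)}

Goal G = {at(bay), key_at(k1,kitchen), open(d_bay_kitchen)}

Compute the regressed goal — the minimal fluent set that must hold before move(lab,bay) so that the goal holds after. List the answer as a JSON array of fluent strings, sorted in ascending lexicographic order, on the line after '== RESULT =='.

Compute (G \ add) ∪ pre:
  G ∩ del = {}  (empty — regression defined)
  G \ add = {at(bay), key_at(k1,kitchen), open(d_bay_kitchen)} \ {at(bay)} = {key_at(k1,kitchen), open(d_bay_kitchen)}
  ∪ pre   = {key_at(k1,kitchen), open(d_bay_kitchen)} ∪ {at(lab), open(d_lab_bay)}
          = {at(lab), key_at(k1,kitchen), open(d_bay_kitchen), open(d_lab_bay)}

== RESULT ==
["at(lab)", "key_at(k1,kitchen)", "open(d_bay_kitchen)", "open(d_lab_bay)"]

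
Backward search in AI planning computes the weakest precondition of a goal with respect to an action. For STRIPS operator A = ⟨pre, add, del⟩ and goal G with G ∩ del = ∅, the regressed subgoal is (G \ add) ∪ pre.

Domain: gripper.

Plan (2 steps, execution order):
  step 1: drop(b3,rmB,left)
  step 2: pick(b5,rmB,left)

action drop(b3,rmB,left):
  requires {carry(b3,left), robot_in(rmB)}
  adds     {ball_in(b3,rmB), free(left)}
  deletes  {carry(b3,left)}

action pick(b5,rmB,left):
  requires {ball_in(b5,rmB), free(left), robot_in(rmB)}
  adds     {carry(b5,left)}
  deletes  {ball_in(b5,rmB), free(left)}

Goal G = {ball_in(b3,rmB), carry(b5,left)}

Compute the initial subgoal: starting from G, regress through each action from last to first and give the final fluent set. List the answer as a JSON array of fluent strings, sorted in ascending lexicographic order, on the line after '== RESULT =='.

Work backward from the goal:
  through step 2 (pick(b5,rmB,left)): drop {carry(b5,left)}, keep {ball_in(b3,rmB)}, require {ball_in(b5,rmB), free(left), robot_in(rmB)}
    → {ball_in(b3,rmB), ball_in(b5,rmB), free(left), robot_in(rmB)}
  through step 1 (drop(b3,rmB,left)): drop {ball_in(b3,rmB), free(left)}, keep {ball_in(b5,rmB), robot_in(rmB)}, require {carry(b3,left), robot_in(rmB)}
    → {ball_in(b5,rmB), carry(b3,left), robot_in(rmB)}

== RESULT ==
["ball_in(b5,rmB)", "carry(b3,left)", "robot_in(rmB)"]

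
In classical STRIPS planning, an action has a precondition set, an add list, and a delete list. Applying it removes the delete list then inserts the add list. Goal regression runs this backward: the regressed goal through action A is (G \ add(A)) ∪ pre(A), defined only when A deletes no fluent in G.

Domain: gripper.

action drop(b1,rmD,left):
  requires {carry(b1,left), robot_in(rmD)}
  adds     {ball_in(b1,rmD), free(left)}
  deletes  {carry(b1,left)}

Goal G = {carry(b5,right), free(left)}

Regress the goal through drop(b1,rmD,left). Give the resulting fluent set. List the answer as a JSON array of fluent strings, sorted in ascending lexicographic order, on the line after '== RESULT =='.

Compute (G \ add) ∪ pre:
  G ∩ del = {}  (empty — regression defined)
  G \ add = {carry(b5,right), free(left)} \ {ball_in(b1,rmD), free(left)} = {carry(b5,right)}
  ∪ pre   = {carry(b5,right)} ∪ {carry(b1,left), robot_in(rmD)}
          = {carry(b1,left), carry(b5,right), robot_in(rmD)}

== RESULT ==
["carry(b1,left)", "carry(b5,right)", "robot_in(rmD)"]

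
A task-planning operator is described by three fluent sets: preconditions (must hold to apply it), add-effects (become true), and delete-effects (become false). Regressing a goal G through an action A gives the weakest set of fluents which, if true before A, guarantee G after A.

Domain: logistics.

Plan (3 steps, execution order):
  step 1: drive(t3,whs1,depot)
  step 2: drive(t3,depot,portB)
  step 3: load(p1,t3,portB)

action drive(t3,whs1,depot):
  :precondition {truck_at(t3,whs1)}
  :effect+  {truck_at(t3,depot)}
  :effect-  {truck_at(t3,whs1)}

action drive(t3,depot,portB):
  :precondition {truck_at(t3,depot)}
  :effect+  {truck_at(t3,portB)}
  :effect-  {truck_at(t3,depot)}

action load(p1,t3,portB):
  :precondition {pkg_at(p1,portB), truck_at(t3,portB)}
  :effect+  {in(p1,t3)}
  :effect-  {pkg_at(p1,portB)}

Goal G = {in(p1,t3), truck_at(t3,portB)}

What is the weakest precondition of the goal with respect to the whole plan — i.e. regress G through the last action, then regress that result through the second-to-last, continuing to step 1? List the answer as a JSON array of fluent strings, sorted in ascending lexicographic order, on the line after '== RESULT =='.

Work backward from the goal:
  through step 3 (load(p1,t3,portB)): drop {in(p1,t3)}, keep {truck_at(t3,portB)}, require {pkg_at(p1,portB), truck_at(t3,portB)}
    → {pkg_at(p1,portB), truck_at(t3,portB)}
  through step 2 (drive(t3,depot,portB)): drop {truck_at(t3,portB)}, keep {pkg_at(p1,portB)}, require {truck_at(t3,depot)}
    → {pkg_at(p1,portB), truck_at(t3,depot)}
  through step 1 (drive(t3,whs1,depot)): drop {truck_at(t3,depot)}, keep {pkg_at(p1,portB)}, require {truck_at(t3,whs1)}
    → {pkg_at(p1,portB), truck_at(t3,whs1)}

== RESULT ==
["pkg_at(p1,portB)", "truck_at(t3,whs1)"]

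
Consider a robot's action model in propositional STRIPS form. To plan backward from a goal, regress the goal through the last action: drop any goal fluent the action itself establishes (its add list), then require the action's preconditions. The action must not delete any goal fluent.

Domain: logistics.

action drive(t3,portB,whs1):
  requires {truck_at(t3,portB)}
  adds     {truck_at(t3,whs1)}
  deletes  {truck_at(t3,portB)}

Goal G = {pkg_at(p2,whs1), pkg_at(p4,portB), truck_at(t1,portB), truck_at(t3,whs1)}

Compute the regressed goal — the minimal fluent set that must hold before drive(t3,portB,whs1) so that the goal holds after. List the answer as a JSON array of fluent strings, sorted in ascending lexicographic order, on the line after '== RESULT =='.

Regress:
  G ∩ del = {}  (empty — regression defined)
  G \ add = {pkg_at(p2,whs1), pkg_at(p4,portB), truck_at(t1,portB), truck_at(t3,whs1)} \ {truck_at(t3,whs1)} = {pkg_at(p2,whs1), pkg_at(p4,portB), truck_at(t1,portB)}
  ∪ pre   = {pkg_at(p2,whs1), pkg_at(p4,portB), truck_at(t1,portB)} ∪ {truck_at(t3,portB)}
          = {pkg_at(p2,whs1), pkg_at(p4,portB), truck_at(t1,portB), truck_at(t3,portB)}

== RESULT ==
["pkg_at(p2,whs1)", "pkg_at(p4,portB)", "truck_at(t1,portB)", "truck_at(t3,portB)"]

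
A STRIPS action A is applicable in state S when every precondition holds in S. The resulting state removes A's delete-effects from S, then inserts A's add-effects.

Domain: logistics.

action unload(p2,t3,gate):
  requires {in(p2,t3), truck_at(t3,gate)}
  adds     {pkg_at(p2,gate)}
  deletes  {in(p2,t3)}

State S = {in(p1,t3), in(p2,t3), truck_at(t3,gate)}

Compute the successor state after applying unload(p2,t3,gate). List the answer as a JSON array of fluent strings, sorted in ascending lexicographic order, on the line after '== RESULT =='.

Progress:
  pre ⊆ S: {in(p2,t3), truck_at(t3,gate)} ⊆ S  — applicable
  S \ del = {in(p1,t3), truck_at(t3,gate)}
  ∪ add   = {in(p1,t3), pkg_at(p2,gate), truck_at(t3,gate)}

== RESULT ==
["in(p1,t3)", "pkg_at(p2,gate)", "truck_at(t3,gate)"]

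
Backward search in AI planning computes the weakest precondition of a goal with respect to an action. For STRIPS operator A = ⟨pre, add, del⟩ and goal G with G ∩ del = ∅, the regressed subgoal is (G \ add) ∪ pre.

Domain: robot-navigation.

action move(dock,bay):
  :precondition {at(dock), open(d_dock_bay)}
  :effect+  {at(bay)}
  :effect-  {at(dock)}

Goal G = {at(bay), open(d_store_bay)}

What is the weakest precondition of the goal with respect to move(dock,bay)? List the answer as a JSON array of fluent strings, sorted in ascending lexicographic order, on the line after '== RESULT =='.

Compute (G \ add) ∪ pre:
  G ∩ del = {}  (empty — regression defined)
  G \ add = {at(bay), open(d_store_bay)} \ {at(bay)} = {open(d_store_bay)}
  ∪ pre   = {open(d_store_bay)} ∪ {at(dock), open(d_dock_bay)}
          = {at(dock), open(d_dock_bay), open(d_store_bay)}

== RESULT ==
["at(dock)", "open(d_dock_bay)", "open(d_store_bay)"]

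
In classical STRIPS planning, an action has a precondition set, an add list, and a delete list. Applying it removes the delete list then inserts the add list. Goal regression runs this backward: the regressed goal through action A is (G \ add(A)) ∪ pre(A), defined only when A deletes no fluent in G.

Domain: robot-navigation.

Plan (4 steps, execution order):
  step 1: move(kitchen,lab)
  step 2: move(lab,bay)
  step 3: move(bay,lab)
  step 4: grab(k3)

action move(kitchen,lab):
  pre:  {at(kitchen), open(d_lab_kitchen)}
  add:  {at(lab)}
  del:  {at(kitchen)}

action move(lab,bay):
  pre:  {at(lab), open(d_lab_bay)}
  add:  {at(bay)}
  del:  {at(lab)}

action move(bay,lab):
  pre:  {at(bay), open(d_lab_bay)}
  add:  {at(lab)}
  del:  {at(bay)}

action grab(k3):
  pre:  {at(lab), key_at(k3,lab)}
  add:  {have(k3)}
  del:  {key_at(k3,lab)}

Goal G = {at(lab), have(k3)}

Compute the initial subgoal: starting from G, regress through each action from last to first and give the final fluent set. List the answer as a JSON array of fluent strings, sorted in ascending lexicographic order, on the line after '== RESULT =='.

Regress step by step:
  through step 4 (grab(k3)): drop {have(k3)}, keep {at(lab)}, require {at(lab), key_at(k3,lab)}
    → {at(lab), key_at(k3,lab)}
  through step 3 (move(bay,lab)): drop {at(lab)}, keep {key_at(k3,lab)}, require {at(bay), open(d_lab_bay)}
    → {at(bay), key_at(k3,lab), open(d_lab_bay)}
  through step 2 (move(lab,bay)): drop {at(bay)}, keep {key_at(k3,lab), open(d_lab_bay)}, require {at(lab), open(d_lab_bay)}
    → {at(lab), key_at(k3,lab), open(d_lab_bay)}
  through step 1 (move(kitchen,lab)): drop {at(lab)}, keep {key_at(k3,lab), open(d_lab_bay)}, require {at(kitchen), open(d_lab_kitchen)}
    → {at(kitchen), key_at(k3,lab), open(d_lab_bay), open(d_lab_kitchen)}

== RESULT ==
["at(kitchen)", "key_at(k3,lab)", "open(d_lab_bay)", "open(d_lab_kitchen)"]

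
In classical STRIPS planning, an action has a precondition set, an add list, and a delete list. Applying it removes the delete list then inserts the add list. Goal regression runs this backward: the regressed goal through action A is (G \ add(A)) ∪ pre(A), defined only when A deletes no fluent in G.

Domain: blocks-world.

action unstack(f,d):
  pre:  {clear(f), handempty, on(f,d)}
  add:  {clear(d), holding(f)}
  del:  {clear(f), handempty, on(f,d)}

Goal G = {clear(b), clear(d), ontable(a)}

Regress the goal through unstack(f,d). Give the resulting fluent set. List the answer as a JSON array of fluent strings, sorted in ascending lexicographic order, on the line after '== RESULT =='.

Regress:
  G ∩ del = {}  (empty — regression defined)
  G \ add = {clear(b), clear(d), ontable(a)} \ {clear(d), holding(f)} = {clear(b), ontable(a)}
  ∪ pre   = {clear(b), ontable(a)} ∪ {clear(f), handempty, on(f,d)}
          = {clear(b), clear(f), handempty, on(f,d), ontable(a)}

== RESULT ==
["clear(b)", "clear(f)", "handempty", "on(f,d)", "ontable(a)"]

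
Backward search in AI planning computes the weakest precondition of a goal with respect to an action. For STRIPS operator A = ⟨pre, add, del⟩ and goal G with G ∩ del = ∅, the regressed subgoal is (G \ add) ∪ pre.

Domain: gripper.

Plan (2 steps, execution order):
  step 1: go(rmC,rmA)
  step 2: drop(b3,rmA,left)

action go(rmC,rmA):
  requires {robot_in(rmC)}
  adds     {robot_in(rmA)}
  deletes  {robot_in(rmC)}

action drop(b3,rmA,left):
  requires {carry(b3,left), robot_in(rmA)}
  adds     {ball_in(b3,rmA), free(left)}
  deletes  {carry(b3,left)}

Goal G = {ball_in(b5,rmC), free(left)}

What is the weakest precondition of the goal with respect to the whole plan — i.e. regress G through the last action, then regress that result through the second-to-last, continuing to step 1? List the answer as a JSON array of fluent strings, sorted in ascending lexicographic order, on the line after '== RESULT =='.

Work backward from the goal:
  through step 2 (drop(b3,rmA,left)): drop {free(left)}, keep {ball_in(b5,rmC)}, require {carry(b3,left), robot_in(rmA)}
    → {ball_in(b5,rmC), carry(b3,left), robot_in(rmA)}
  through step 1 (go(rmC,rmA)): drop {robot_in(rmA)}, keep {ball_in(b5,rmC), carry(b3,left)}, require {robot_in(rmC)}
    → {ball_in(b5,rmC), carry(b3,left), robot_in(rmC)}

== RESULT ==
["ball_in(b5,rmC)", "carry(b3,left)", "robot_in(rmC)"]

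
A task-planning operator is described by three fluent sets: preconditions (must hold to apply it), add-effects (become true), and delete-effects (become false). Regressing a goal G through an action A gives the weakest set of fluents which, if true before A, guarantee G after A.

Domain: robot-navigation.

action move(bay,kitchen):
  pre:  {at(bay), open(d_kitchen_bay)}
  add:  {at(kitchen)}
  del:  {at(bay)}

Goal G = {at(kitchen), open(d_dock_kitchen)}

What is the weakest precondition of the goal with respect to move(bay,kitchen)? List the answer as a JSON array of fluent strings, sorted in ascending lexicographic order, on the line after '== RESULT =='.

Regress:
  G ∩ del = {}  (empty — regression defined)
  G \ add = {at(kitchen), open(d_dock_kitchen)} \ {at(kitchen)} = {open(d_dock_kitchen)}
  ∪ pre   = {open(d_dock_kitchen)} ∪ {at(bay), open(d_kitchen_bay)}
          = {at(bay), open(d_dock_kitchen), open(d_kitchen_bay)}

== RESULT ==
["at(bay)", "open(d_dock_kitchen)", "open(d_kitchen_bay)"]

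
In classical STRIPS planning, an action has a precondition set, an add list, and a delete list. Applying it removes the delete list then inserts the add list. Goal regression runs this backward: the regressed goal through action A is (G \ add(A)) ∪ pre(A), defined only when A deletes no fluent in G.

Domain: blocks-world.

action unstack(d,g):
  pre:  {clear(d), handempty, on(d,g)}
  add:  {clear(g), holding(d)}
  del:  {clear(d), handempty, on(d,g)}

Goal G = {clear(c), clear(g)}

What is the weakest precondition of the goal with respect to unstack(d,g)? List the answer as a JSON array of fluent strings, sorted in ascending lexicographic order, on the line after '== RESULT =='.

Compute (G \ add) ∪ pre:
  G ∩ del = {}  (empty — regression defined)
  G \ add = {clear(c), clear(g)} \ {clear(g), holding(d)} = {clear(c)}
  ∪ pre   = {clear(c)} ∪ {clear(d), handempty, on(d,g)}
          = {clear(c), clear(d), handempty, on(d,g)}

== RESULT ==
["clear(c)", "clear(d)", "handempty", "on(d,g)"]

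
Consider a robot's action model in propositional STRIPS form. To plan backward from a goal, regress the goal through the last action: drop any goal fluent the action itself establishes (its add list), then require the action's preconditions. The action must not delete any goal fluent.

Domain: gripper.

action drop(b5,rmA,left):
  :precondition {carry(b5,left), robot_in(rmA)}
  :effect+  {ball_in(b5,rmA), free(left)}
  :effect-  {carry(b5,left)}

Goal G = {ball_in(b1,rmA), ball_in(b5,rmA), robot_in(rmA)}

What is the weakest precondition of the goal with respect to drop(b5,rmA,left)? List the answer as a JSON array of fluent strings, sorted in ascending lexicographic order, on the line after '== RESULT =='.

Compute (G \ add) ∪ pre:
  G ∩ del = {}  (empty — regression defined)
  G \ add = {ball_in(b1,rmA), ball_in(b5,rmA), robot_in(rmA)} \ {ball_in(b5,rmA), free(left)} = {ball_in(b1,rmA), robot_in(rmA)}
  ∪ pre   = {ball_in(b1,rmA), robot_in(rmA)} ∪ {carry(b5,left), robot_in(rmA)}
          = {ball_in(b1,rmA), carry(b5,left), robot_in(rmA)}

== RESULT ==
["ball_in(b1,rmA)", "carry(b5,left)", "robot_in(rmA)"]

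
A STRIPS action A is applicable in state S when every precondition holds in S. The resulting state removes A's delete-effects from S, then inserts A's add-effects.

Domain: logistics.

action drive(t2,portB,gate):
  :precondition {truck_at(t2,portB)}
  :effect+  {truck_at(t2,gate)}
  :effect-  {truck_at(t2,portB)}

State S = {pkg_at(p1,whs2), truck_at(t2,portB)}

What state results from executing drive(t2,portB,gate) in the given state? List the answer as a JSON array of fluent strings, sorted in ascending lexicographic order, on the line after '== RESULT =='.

Progress:
  pre ⊆ S: {truck_at(t2,portB)} ⊆ S  — applicable
  S \ del = {pkg_at(p1,whs2)}
  ∪ add   = {pkg_at(p1,whs2), truck_at(t2,gate)}

== RESULT ==
["pkg_at(p1,whs2)", "truck_at(t2,gate)"]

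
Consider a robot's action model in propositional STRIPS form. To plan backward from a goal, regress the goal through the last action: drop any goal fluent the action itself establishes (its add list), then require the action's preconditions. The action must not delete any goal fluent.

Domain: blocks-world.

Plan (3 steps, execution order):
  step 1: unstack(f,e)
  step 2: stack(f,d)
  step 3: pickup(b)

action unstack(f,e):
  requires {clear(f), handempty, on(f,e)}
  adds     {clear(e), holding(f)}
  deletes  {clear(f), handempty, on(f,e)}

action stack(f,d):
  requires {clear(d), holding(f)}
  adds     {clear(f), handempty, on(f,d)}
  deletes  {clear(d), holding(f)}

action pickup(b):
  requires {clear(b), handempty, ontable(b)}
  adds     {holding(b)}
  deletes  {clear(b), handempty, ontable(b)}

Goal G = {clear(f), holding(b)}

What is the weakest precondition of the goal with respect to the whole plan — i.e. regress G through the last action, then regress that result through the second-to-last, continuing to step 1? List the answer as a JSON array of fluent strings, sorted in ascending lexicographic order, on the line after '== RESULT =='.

Regress step by step:
  through step 3 (pickup(b)): drop {holding(b)}, keep {clear(f)}, require {clear(b), handempty, ontable(b)}
    → {clear(b), clear(f), handempty, ontable(b)}
  through step 2 (stack(f,d)): drop {clear(f), handempty}, keep {clear(b), ontable(b)}, require {clear(d), holding(f)}
    → {clear(b), clear(d), holding(f), ontable(b)}
  through step 1 (unstack(f,e)): drop {holding(f)}, keep {clear(b), clear(d), ontable(b)}, require {clear(f), handempty, on(f,e)}
    → {clear(b), clear(d), clear(f), handempty, on(f,e), ontable(b)}

== RESULT ==
["clear(b)", "clear(d)", "clear(f)", "handempty", "on(f,e)", "ontable(b)"]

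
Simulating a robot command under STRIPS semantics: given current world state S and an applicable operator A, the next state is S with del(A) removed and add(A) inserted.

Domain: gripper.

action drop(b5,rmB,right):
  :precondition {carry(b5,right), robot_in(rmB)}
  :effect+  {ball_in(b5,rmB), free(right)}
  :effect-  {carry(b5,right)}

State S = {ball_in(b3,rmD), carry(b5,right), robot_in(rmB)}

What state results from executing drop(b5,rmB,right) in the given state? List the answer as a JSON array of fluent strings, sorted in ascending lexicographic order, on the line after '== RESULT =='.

Compute (S \ del) ∪ add:
  pre ⊆ S: {carry(b5,right), robot_in(rmB)} ⊆ S  — applicable
  S \ del = {ball_in(b3,rmD), robot_in(rmB)}
  ∪ add   = {ball_in(b3,rmD), ball_in(b5,rmB), free(right), robot_in(rmB)}

== RESULT ==
["ball_in(b3,rmD)", "ball_in(b5,rmB)", "free(right)", "robot_in(rmB)"]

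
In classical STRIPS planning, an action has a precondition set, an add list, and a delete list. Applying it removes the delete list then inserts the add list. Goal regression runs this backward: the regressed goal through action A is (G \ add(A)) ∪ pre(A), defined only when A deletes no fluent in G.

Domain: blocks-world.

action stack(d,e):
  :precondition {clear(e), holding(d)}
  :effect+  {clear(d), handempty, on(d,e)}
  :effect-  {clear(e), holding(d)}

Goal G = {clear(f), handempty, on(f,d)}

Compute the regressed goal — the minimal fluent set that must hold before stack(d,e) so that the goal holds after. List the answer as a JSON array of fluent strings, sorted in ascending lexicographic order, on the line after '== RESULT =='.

Regress:
  G ∩ del = {}  (empty — regression defined)
  G \ add = {clear(f), handempty, on(f,d)} \ {clear(d), handempty, on(d,e)} = {clear(f), on(f,d)}
  ∪ pre   = {clear(f), on(f,d)} ∪ {clear(e), holding(d)}
          = {clear(e), clear(f), holding(d), on(f,d)}

== RESULT ==
["clear(e)", "clear(f)", "holding(d)", "on(f,d)"]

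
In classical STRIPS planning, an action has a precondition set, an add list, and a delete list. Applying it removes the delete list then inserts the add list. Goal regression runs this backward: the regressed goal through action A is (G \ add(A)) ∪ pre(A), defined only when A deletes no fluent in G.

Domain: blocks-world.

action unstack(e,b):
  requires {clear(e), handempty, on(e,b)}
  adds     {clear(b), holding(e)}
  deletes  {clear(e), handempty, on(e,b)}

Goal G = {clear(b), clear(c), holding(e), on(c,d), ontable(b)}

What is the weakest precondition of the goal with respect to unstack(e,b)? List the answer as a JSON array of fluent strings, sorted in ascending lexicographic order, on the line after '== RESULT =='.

Regress:
  G ∩ del = {}  (empty — regression defined)
  G \ add = {clear(b), clear(c), holding(e), on(c,d), ontable(b)} \ {clear(b), holding(e)} = {clear(c), on(c,d), ontable(b)}
  ∪ pre   = {clear(c), on(c,d), ontable(b)} ∪ {clear(e), handempty, on(e,b)}
          = {clear(c), clear(e), handempty, on(c,d), on(e,b), ontable(b)}

== RESULT ==
["clear(c)", "clear(e)", "handempty", "on(c,d)", "on(e,b)", "ontable(b)"]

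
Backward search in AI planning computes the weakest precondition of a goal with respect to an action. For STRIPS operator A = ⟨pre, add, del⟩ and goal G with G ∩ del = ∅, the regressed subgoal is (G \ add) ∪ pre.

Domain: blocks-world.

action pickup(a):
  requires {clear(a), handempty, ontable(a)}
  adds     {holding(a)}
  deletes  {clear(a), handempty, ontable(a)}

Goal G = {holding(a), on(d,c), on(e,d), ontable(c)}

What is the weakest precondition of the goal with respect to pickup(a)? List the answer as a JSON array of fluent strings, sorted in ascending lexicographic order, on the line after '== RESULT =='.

Regress:
  G ∩ del = {}  (empty — regression defined)
  G \ add = {holding(a), on(d,c), on(e,d), ontable(c)} \ {holding(a)} = {on(d,c), on(e,d), ontable(c)}
  ∪ pre   = {on(d,c), on(e,d), ontable(c)} ∪ {clear(a), handempty, ontable(a)}
          = {clear(a), handempty, on(d,c), on(e,d), ontable(a), ontable(c)}

== RESULT ==
["clear(a)", "handempty", "on(d,c)", "on(e,d)", "ontable(a)", "ontable(c)"]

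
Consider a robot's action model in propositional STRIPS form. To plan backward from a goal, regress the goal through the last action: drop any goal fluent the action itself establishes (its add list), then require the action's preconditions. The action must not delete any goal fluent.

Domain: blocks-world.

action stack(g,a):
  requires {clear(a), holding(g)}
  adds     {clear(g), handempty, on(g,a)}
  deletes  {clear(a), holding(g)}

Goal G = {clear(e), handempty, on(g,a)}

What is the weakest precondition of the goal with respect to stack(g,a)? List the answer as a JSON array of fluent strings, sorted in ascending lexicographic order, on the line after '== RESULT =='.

Compute (G \ add) ∪ pre:
  G ∩ del = {}  (empty — regression defined)
  G \ add = {clear(e), handempty, on(g,a)} \ {clear(g), handempty, on(g,a)} = {clear(e)}
  ∪ pre   = {clear(e)} ∪ {clear(a), holding(g)}
          = {clear(a), clear(e), holding(g)}

== RESULT ==
["clear(a)", "clear(e)", "holding(g)"]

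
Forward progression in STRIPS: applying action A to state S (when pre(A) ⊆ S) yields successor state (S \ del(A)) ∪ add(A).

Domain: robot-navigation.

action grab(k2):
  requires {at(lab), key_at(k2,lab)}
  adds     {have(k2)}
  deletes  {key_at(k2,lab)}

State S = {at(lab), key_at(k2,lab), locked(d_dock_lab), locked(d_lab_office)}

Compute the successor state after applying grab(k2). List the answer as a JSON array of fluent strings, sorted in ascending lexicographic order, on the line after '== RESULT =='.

Progress:
  pre ⊆ S: {at(lab), key_at(k2,lab)} ⊆ S  — applicable
  S \ del = {at(lab), locked(d_dock_lab), locked(d_lab_office)}
  ∪ add   = {at(lab), have(k2), locked(d_dock_lab), locked(d_lab_office)}

== RESULT ==
["at(lab)", "have(k2)", "locked(d_dock_lab)", "locked(d_lab_office)"]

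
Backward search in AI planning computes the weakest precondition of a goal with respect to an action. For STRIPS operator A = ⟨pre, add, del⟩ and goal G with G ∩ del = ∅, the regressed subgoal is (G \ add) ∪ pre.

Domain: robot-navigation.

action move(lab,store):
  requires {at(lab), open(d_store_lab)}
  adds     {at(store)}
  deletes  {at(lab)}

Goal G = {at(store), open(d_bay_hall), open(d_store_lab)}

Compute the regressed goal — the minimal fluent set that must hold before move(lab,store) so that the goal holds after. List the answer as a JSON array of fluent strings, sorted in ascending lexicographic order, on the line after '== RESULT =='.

Compute (G \ add) ∪ pre:
  G ∩ del = {}  (empty — regression defined)
  G \ add = {at(store), open(d_bay_hall), open(d_store_lab)} \ {at(store)} = {open(d_bay_hall), open(d_store_lab)}
  ∪ pre   = {open(d_bay_hall), open(d_store_lab)} ∪ {at(lab), open(d_store_lab)}
          = {at(lab), open(d_bay_hall), open(d_store_lab)}

== RESULT ==
["at(lab)", "open(d_bay_hall)", "open(d_store_lab)"]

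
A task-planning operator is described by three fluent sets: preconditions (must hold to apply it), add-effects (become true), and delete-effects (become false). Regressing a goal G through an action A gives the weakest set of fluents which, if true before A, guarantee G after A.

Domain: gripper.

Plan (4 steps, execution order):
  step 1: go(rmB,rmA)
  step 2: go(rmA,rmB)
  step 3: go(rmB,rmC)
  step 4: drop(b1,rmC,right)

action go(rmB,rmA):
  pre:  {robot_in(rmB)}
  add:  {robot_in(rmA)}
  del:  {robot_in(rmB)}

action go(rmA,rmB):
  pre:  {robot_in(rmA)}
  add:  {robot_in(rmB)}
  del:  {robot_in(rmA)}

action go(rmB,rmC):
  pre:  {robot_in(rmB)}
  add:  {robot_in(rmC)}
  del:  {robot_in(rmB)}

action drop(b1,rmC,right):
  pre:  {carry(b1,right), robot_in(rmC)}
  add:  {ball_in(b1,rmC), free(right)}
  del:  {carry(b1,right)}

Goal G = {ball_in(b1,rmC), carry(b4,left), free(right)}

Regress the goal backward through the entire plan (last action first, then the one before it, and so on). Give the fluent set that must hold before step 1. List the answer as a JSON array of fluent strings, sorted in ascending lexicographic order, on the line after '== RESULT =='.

Regress step by step:
  through step 4 (drop(b1,rmC,right)): drop {ball_in(b1,rmC), free(right)}, keep {carry(b4,left)}, require {carry(b1,right), robot_in(rmC)}
    → {carry(b1,right), carry(b4,left), robot_in(rmC)}
  through step 3 (go(rmB,rmC)): drop {robot_in(rmC)}, keep {carry(b1,right), carry(b4,left)}, require {robot_in(rmB)}
    → {carry(b1,right), carry(b4,left), robot_in(rmB)}
  through step 2 (go(rmA,rmB)): drop {robot_in(rmB)}, keep {carry(b1,right), carry(b4,left)}, require {robot_in(rmA)}
    → {carry(b1,right), carry(b4,left), robot_in(rmA)}
  through step 1 (go(rmB,rmA)): drop {robot_in(rmA)}, keep {carry(b1,right), carry(b4,left)}, require {robot_in(rmB)}
    → {carry(b1,right), carry(b4,left), robot_in(rmB)}

== RESULT ==
["carry(b1,right)", "carry(b4,left)", "robot_in(rmB)"]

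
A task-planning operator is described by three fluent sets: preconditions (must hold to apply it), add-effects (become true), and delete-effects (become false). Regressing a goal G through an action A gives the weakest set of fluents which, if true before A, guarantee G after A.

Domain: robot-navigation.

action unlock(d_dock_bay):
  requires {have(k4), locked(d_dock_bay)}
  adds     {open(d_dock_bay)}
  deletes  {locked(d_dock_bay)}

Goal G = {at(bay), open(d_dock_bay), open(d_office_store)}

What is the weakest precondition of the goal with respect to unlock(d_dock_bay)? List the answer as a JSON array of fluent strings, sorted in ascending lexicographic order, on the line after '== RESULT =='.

Regress:
  G ∩ del = {}  (empty — regression defined)
  G \ add = {at(bay), open(d_dock_bay), open(d_office_store)} \ {open(d_dock_bay)} = {at(bay), open(d_office_store)}
  ∪ pre   = {at(bay), open(d_office_store)} ∪ {have(k4), locked(d_dock_bay)}
          = {at(bay), have(k4), locked(d_dock_bay), open(d_office_store)}

== RESULT ==
["at(bay)", "have(k4)", "locked(d_dock_bay)", "open(d_office_store)"]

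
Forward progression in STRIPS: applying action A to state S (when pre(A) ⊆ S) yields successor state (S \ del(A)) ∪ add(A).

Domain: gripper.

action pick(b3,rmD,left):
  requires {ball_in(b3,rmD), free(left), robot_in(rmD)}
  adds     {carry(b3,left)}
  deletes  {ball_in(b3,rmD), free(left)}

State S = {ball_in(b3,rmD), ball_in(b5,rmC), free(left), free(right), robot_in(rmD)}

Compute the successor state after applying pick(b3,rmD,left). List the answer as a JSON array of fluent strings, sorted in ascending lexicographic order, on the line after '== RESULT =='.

Progress:
  pre ⊆ S: {ball_in(b3,rmD), free(left), robot_in(rmD)} ⊆ S  — applicable
  S \ del = {ball_in(b5,rmC), free(right), robot_in(rmD)}
  ∪ add   = {ball_in(b5,rmC), carry(b3,left), free(right), robot_in(rmD)}

== RESULT ==
["ball_in(b5,rmC)", "carry(b3,left)", "free(right)", "robot_in(rmD)"]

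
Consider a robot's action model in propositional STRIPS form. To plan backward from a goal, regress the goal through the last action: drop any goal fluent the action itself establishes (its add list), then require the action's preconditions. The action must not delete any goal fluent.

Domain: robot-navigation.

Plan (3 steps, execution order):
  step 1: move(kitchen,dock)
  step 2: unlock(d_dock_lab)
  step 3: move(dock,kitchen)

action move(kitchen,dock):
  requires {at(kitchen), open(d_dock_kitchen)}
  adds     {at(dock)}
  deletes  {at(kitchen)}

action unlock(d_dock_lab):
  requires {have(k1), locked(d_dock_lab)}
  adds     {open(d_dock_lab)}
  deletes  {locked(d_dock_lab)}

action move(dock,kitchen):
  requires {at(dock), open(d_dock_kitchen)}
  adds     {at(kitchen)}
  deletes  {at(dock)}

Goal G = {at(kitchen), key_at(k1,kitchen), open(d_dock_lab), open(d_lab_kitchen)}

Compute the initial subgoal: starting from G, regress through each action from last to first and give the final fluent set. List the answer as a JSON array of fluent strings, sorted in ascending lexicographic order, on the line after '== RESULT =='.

Work backward from the goal:
  through step 3 (move(dock,kitchen)): drop {at(kitchen)}, keep {key_at(k1,kitchen), open(d_dock_lab), open(d_lab_kitchen)}, require {at(dock), open(d_dock_kitchen)}
    → {at(dock), key_at(k1,kitchen), open(d_dock_kitchen), open(d_dock_lab), open(d_lab_kitchen)}
  through step 2 (unlock(d_dock_lab)): drop {open(d_dock_lab)}, keep {at(dock), key_at(k1,kitchen), open(d_dock_kitchen), open(d_lab_kitchen)}, require {have(k1), locked(d_dock_lab)}
    → {at(dock), have(k1), key_at(k1,kitchen), locked(d_dock_lab), open(d_dock_kitchen), open(d_lab_kitchen)}
  through step 1 (move(kitchen,dock)): drop {at(dock)}, keep {have(k1), key_at(k1,kitchen), locked(d_dock_lab), open(d_dock_kitchen), open(d_lab_kitchen)}, require {at(kitchen), open(d_dock_kitchen)}
    → {at(kitchen), have(k1), key_at(k1,kitchen), locked(d_dock_lab), open(d_dock_kitchen), open(d_lab_kitchen)}

== RESULT ==
["at(kitchen)", "have(k1)", "key_at(k1,kitchen)", "locked(d_dock_lab)", "open(d_dock_kitchen)", "open(d_lab_kitchen)"]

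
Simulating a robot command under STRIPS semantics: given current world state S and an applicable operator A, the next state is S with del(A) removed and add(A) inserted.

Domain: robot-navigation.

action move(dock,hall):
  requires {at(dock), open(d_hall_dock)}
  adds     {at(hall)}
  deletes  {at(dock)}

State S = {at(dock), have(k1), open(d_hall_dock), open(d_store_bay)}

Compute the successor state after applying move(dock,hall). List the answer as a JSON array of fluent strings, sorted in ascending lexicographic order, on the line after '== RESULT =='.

Compute (S \ del) ∪ add:
  pre ⊆ S: {at(dock), open(d_hall_dock)} ⊆ S  — applicable
  S \ del = {have(k1), open(d_hall_dock), open(d_store_bay)}
  ∪ add   = {at(hall), have(k1), open(d_hall_dock), open(d_store_bay)}

== RESULT ==
["at(hall)", "have(k1)", "open(d_hall_dock)", "open(d_store_bay)"]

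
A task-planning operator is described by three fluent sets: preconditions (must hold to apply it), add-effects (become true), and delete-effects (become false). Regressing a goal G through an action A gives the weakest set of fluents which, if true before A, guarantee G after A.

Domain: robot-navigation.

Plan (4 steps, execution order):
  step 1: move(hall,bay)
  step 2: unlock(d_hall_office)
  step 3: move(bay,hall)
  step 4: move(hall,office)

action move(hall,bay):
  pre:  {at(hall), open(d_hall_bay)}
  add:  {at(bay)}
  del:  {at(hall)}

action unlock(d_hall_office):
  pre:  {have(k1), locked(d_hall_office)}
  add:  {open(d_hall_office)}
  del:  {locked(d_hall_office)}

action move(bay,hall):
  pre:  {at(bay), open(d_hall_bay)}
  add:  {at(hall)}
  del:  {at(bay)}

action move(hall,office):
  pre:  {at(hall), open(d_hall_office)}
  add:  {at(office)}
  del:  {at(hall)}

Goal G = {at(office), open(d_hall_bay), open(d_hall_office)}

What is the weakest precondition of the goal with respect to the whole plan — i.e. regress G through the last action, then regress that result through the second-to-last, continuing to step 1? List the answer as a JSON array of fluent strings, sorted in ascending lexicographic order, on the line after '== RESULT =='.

Work backward from the goal:
  through step 4 (move(hall,office)): drop {at(office)}, keep {open(d_hall_bay), open(d_hall_office)}, require {at(hall), open(d_hall_office)}
    → {at(hall), open(d_hall_bay), open(d_hall_office)}
  through step 3 (move(bay,hall)): drop {at(hall)}, keep {open(d_hall_bay), open(d_hall_office)}, require {at(bay), open(d_hall_bay)}
    → {at(bay), open(d_hall_bay), open(d_hall_office)}
  through step 2 (unlock(d_hall_office)): drop {open(d_hall_office)}, keep {at(bay), open(d_hall_bay)}, require {have(k1), locked(d_hall_office)}
    → {at(bay), have(k1), locked(d_hall_office), open(d_hall_bay)}
  through step 1 (move(hall,bay)): drop {at(bay)}, keep {have(k1), locked(d_hall_office), open(d_hall_bay)}, require {at(hall), open(d_hall_bay)}
    → {at(hall), have(k1), locked(d_hall_office), open(d_hall_bay)}

== RESULT ==
["at(hall)", "have(k1)", "locked(d_hall_office)", "open(d_hall_bay)"]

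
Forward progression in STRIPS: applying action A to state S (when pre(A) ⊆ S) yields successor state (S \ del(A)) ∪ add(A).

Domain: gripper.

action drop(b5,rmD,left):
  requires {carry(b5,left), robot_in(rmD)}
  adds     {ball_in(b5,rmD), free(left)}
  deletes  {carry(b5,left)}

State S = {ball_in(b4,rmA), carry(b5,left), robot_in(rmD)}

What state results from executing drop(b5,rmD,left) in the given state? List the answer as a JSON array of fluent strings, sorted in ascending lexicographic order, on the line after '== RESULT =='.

Progress:
  pre ⊆ S: {carry(b5,left), robot_in(rmD)} ⊆ S  — applicable
  S \ del = {ball_in(b4,rmA), robot_in(rmD)}
  ∪ add   = {ball_in(b4,rmA), ball_in(b5,rmD), free(left), robot_in(rmD)}

== RESULT ==
["ball_in(b4,rmA)", "ball_in(b5,rmD)", "free(left)", "robot_in(rmD)"]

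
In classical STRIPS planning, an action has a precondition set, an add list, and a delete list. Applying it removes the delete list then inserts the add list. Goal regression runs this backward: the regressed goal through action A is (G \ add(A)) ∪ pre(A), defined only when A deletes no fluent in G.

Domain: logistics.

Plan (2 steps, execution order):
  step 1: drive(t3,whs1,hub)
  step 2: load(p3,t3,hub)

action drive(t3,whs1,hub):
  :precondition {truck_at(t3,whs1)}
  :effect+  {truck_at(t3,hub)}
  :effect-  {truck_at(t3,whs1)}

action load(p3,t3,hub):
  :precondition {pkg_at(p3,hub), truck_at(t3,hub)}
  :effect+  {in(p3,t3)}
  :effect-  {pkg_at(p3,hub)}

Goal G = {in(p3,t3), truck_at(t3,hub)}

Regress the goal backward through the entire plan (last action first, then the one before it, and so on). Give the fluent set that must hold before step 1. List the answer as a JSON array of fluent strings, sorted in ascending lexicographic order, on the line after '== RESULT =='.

Regress step by step:
  through step 2 (load(p3,t3,hub)): drop {in(p3,t3)}, keep {truck_at(t3,hub)}, require {pkg_at(p3,hub), truck_at(t3,hub)}
    → {pkg_at(p3,hub), truck_at(t3,hub)}
  through step 1 (drive(t3,whs1,hub)): drop {truck_at(t3,hub)}, keep {pkg_at(p3,hub)}, require {truck_at(t3,whs1)}
    → {pkg_at(p3,hub), truck_at(t3,whs1)}

== RESULT ==
["pkg_at(p3,hub)", "truck_at(t3,whs1)"]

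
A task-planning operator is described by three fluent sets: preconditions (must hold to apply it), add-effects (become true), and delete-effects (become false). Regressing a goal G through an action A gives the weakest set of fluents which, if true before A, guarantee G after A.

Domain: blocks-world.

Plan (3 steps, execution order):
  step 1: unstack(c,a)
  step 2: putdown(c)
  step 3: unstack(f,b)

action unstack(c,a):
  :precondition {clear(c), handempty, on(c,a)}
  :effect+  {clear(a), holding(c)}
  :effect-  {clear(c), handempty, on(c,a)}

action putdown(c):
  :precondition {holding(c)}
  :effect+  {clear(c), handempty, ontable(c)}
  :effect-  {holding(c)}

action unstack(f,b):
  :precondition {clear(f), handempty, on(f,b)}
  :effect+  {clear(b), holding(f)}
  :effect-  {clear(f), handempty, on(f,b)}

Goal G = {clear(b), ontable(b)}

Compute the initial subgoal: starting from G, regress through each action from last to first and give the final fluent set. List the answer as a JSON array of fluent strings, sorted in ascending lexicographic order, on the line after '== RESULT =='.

Work backward from the goal:
  through step 3 (unstack(f,b)): drop {clear(b)}, keep {ontable(b)}, require {clear(f), handempty, on(f,b)}
    → {clear(f), handempty, on(f,b), ontable(b)}
  through step 2 (putdown(c)): drop {handempty}, keep {clear(f), on(f,b), ontable(b)}, require {holding(c)}
    → {clear(f), holding(c), on(f,b), ontable(b)}
  through step 1 (unstack(c,a)): drop {holding(c)}, keep {clear(f), on(f,b), ontable(b)}, require {clear(c), handempty, on(c,a)}
    → {clear(c), clear(f), handempty, on(c,a), on(f,b), ontable(b)}

== RESULT ==
["clear(c)", "clear(f)", "handempty", "on(c,a)", "on(f,b)", "ontable(b)"]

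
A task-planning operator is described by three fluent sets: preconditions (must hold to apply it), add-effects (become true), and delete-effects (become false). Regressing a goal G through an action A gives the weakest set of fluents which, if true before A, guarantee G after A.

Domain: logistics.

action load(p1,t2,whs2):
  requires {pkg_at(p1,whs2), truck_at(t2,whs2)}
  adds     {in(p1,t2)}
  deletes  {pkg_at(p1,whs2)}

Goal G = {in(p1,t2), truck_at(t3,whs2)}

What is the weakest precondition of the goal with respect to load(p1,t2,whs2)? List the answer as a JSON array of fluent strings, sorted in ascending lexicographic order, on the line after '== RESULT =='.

Compute (G \ add) ∪ pre:
  G ∩ del = {}  (empty — regression defined)
  G \ add = {in(p1,t2), truck_at(t3,whs2)} \ {in(p1,t2)} = {truck_at(t3,whs2)}
  ∪ pre   = {truck_at(t3,whs2)} ∪ {pkg_at(p1,whs2), truck_at(t2,whs2)}
          = {pkg_at(p1,whs2), truck_at(t2,whs2), truck_at(t3,whs2)}

== RESULT ==
["pkg_at(p1,whs2)", "truck_at(t2,whs2)", "truck_at(t3,whs2)"]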